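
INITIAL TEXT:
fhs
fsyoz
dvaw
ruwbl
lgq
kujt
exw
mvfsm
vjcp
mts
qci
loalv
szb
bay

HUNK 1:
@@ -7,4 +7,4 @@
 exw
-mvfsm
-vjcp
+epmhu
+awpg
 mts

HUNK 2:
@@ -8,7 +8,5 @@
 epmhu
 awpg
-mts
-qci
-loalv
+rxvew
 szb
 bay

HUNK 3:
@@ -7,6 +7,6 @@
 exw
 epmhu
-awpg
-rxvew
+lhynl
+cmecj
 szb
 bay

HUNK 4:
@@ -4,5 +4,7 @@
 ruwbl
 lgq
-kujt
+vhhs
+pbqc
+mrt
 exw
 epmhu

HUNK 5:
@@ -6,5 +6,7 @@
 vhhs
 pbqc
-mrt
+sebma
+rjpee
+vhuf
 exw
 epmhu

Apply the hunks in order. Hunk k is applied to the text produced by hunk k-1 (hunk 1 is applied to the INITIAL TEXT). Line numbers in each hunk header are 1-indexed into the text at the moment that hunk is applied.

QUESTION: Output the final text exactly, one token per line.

Answer: fhs
fsyoz
dvaw
ruwbl
lgq
vhhs
pbqc
sebma
rjpee
vhuf
exw
epmhu
lhynl
cmecj
szb
bay

Derivation:
Hunk 1: at line 7 remove [mvfsm,vjcp] add [epmhu,awpg] -> 14 lines: fhs fsyoz dvaw ruwbl lgq kujt exw epmhu awpg mts qci loalv szb bay
Hunk 2: at line 8 remove [mts,qci,loalv] add [rxvew] -> 12 lines: fhs fsyoz dvaw ruwbl lgq kujt exw epmhu awpg rxvew szb bay
Hunk 3: at line 7 remove [awpg,rxvew] add [lhynl,cmecj] -> 12 lines: fhs fsyoz dvaw ruwbl lgq kujt exw epmhu lhynl cmecj szb bay
Hunk 4: at line 4 remove [kujt] add [vhhs,pbqc,mrt] -> 14 lines: fhs fsyoz dvaw ruwbl lgq vhhs pbqc mrt exw epmhu lhynl cmecj szb bay
Hunk 5: at line 6 remove [mrt] add [sebma,rjpee,vhuf] -> 16 lines: fhs fsyoz dvaw ruwbl lgq vhhs pbqc sebma rjpee vhuf exw epmhu lhynl cmecj szb bay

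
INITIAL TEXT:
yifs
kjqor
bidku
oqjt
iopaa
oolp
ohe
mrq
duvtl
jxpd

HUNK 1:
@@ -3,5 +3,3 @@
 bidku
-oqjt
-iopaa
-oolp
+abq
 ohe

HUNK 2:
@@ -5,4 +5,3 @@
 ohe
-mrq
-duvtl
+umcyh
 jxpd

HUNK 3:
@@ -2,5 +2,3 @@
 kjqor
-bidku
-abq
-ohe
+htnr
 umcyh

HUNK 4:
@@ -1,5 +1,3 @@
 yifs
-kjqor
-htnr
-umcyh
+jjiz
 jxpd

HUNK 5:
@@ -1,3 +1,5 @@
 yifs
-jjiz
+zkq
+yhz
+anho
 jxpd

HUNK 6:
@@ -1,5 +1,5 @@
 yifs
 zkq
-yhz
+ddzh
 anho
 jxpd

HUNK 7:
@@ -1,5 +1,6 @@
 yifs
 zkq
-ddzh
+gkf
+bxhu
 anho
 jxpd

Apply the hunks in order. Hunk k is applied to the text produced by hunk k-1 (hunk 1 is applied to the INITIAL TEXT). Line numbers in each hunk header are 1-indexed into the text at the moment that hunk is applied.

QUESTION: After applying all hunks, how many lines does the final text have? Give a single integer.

Hunk 1: at line 3 remove [oqjt,iopaa,oolp] add [abq] -> 8 lines: yifs kjqor bidku abq ohe mrq duvtl jxpd
Hunk 2: at line 5 remove [mrq,duvtl] add [umcyh] -> 7 lines: yifs kjqor bidku abq ohe umcyh jxpd
Hunk 3: at line 2 remove [bidku,abq,ohe] add [htnr] -> 5 lines: yifs kjqor htnr umcyh jxpd
Hunk 4: at line 1 remove [kjqor,htnr,umcyh] add [jjiz] -> 3 lines: yifs jjiz jxpd
Hunk 5: at line 1 remove [jjiz] add [zkq,yhz,anho] -> 5 lines: yifs zkq yhz anho jxpd
Hunk 6: at line 1 remove [yhz] add [ddzh] -> 5 lines: yifs zkq ddzh anho jxpd
Hunk 7: at line 1 remove [ddzh] add [gkf,bxhu] -> 6 lines: yifs zkq gkf bxhu anho jxpd
Final line count: 6

Answer: 6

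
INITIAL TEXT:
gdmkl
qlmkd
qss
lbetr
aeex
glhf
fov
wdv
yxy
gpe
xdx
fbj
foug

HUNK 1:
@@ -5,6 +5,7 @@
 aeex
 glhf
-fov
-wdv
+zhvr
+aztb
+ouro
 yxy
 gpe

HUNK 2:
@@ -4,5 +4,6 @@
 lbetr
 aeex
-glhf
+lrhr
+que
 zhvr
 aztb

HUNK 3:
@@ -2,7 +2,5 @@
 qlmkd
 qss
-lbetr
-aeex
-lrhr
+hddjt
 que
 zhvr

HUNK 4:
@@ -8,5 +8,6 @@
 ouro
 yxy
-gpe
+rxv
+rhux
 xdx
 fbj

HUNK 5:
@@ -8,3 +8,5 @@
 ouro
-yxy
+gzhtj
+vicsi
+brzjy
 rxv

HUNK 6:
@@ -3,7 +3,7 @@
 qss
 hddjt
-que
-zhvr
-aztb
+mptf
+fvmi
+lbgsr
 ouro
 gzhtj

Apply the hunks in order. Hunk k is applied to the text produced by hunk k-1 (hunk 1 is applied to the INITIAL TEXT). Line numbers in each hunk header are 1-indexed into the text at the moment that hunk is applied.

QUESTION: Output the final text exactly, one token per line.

Answer: gdmkl
qlmkd
qss
hddjt
mptf
fvmi
lbgsr
ouro
gzhtj
vicsi
brzjy
rxv
rhux
xdx
fbj
foug

Derivation:
Hunk 1: at line 5 remove [fov,wdv] add [zhvr,aztb,ouro] -> 14 lines: gdmkl qlmkd qss lbetr aeex glhf zhvr aztb ouro yxy gpe xdx fbj foug
Hunk 2: at line 4 remove [glhf] add [lrhr,que] -> 15 lines: gdmkl qlmkd qss lbetr aeex lrhr que zhvr aztb ouro yxy gpe xdx fbj foug
Hunk 3: at line 2 remove [lbetr,aeex,lrhr] add [hddjt] -> 13 lines: gdmkl qlmkd qss hddjt que zhvr aztb ouro yxy gpe xdx fbj foug
Hunk 4: at line 8 remove [gpe] add [rxv,rhux] -> 14 lines: gdmkl qlmkd qss hddjt que zhvr aztb ouro yxy rxv rhux xdx fbj foug
Hunk 5: at line 8 remove [yxy] add [gzhtj,vicsi,brzjy] -> 16 lines: gdmkl qlmkd qss hddjt que zhvr aztb ouro gzhtj vicsi brzjy rxv rhux xdx fbj foug
Hunk 6: at line 3 remove [que,zhvr,aztb] add [mptf,fvmi,lbgsr] -> 16 lines: gdmkl qlmkd qss hddjt mptf fvmi lbgsr ouro gzhtj vicsi brzjy rxv rhux xdx fbj foug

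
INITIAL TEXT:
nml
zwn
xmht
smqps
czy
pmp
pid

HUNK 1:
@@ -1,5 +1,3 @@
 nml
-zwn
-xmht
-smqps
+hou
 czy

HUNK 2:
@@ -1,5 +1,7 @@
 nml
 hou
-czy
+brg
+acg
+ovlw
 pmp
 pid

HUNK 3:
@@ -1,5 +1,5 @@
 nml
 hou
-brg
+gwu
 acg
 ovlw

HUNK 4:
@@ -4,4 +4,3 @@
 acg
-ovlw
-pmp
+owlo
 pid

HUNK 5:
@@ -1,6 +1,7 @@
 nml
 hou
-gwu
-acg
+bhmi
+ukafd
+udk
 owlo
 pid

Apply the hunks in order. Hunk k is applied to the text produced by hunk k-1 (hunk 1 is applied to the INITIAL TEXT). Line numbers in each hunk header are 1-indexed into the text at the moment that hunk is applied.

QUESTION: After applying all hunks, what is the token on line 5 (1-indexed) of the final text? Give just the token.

Answer: udk

Derivation:
Hunk 1: at line 1 remove [zwn,xmht,smqps] add [hou] -> 5 lines: nml hou czy pmp pid
Hunk 2: at line 1 remove [czy] add [brg,acg,ovlw] -> 7 lines: nml hou brg acg ovlw pmp pid
Hunk 3: at line 1 remove [brg] add [gwu] -> 7 lines: nml hou gwu acg ovlw pmp pid
Hunk 4: at line 4 remove [ovlw,pmp] add [owlo] -> 6 lines: nml hou gwu acg owlo pid
Hunk 5: at line 1 remove [gwu,acg] add [bhmi,ukafd,udk] -> 7 lines: nml hou bhmi ukafd udk owlo pid
Final line 5: udk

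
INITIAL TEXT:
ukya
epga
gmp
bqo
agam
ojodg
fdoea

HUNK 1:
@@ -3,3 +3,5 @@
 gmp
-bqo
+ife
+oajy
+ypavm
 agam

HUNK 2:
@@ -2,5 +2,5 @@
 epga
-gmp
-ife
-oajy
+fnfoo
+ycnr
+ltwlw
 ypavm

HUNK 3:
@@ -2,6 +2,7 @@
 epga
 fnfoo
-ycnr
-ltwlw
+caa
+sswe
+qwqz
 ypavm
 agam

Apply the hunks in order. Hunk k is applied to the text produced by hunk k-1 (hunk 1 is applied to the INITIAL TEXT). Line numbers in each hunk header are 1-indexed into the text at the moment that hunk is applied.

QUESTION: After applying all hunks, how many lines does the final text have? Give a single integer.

Hunk 1: at line 3 remove [bqo] add [ife,oajy,ypavm] -> 9 lines: ukya epga gmp ife oajy ypavm agam ojodg fdoea
Hunk 2: at line 2 remove [gmp,ife,oajy] add [fnfoo,ycnr,ltwlw] -> 9 lines: ukya epga fnfoo ycnr ltwlw ypavm agam ojodg fdoea
Hunk 3: at line 2 remove [ycnr,ltwlw] add [caa,sswe,qwqz] -> 10 lines: ukya epga fnfoo caa sswe qwqz ypavm agam ojodg fdoea
Final line count: 10

Answer: 10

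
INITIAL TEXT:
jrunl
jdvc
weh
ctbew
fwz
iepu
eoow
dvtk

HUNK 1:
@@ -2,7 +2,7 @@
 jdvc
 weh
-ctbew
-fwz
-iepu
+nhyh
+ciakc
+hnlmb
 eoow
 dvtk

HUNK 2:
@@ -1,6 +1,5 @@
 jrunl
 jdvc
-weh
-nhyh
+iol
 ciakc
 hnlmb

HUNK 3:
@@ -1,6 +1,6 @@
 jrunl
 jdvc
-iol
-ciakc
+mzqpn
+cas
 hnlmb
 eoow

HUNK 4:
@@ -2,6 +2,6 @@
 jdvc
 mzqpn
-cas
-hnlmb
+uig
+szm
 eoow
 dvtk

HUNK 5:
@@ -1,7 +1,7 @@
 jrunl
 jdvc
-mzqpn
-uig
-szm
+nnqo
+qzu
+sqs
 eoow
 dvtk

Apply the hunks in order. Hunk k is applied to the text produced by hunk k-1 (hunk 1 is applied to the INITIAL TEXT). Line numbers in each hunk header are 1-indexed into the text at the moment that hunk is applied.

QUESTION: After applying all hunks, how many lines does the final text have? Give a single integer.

Hunk 1: at line 2 remove [ctbew,fwz,iepu] add [nhyh,ciakc,hnlmb] -> 8 lines: jrunl jdvc weh nhyh ciakc hnlmb eoow dvtk
Hunk 2: at line 1 remove [weh,nhyh] add [iol] -> 7 lines: jrunl jdvc iol ciakc hnlmb eoow dvtk
Hunk 3: at line 1 remove [iol,ciakc] add [mzqpn,cas] -> 7 lines: jrunl jdvc mzqpn cas hnlmb eoow dvtk
Hunk 4: at line 2 remove [cas,hnlmb] add [uig,szm] -> 7 lines: jrunl jdvc mzqpn uig szm eoow dvtk
Hunk 5: at line 1 remove [mzqpn,uig,szm] add [nnqo,qzu,sqs] -> 7 lines: jrunl jdvc nnqo qzu sqs eoow dvtk
Final line count: 7

Answer: 7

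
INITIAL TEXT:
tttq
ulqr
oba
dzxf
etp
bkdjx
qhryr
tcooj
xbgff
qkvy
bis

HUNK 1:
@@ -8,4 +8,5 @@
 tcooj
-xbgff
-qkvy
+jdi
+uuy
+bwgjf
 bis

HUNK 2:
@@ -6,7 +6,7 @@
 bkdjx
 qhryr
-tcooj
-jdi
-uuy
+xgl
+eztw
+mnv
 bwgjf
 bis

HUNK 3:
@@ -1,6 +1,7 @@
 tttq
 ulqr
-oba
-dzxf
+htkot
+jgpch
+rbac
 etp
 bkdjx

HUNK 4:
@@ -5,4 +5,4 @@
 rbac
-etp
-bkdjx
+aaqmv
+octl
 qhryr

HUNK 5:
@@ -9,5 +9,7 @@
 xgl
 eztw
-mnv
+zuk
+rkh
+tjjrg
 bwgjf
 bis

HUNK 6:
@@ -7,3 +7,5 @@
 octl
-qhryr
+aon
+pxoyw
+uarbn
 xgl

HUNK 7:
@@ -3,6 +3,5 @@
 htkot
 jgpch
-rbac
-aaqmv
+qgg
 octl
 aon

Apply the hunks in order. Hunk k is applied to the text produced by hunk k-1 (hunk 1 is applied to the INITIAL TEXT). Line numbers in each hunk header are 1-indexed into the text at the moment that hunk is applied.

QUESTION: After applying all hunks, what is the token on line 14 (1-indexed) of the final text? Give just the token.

Answer: tjjrg

Derivation:
Hunk 1: at line 8 remove [xbgff,qkvy] add [jdi,uuy,bwgjf] -> 12 lines: tttq ulqr oba dzxf etp bkdjx qhryr tcooj jdi uuy bwgjf bis
Hunk 2: at line 6 remove [tcooj,jdi,uuy] add [xgl,eztw,mnv] -> 12 lines: tttq ulqr oba dzxf etp bkdjx qhryr xgl eztw mnv bwgjf bis
Hunk 3: at line 1 remove [oba,dzxf] add [htkot,jgpch,rbac] -> 13 lines: tttq ulqr htkot jgpch rbac etp bkdjx qhryr xgl eztw mnv bwgjf bis
Hunk 4: at line 5 remove [etp,bkdjx] add [aaqmv,octl] -> 13 lines: tttq ulqr htkot jgpch rbac aaqmv octl qhryr xgl eztw mnv bwgjf bis
Hunk 5: at line 9 remove [mnv] add [zuk,rkh,tjjrg] -> 15 lines: tttq ulqr htkot jgpch rbac aaqmv octl qhryr xgl eztw zuk rkh tjjrg bwgjf bis
Hunk 6: at line 7 remove [qhryr] add [aon,pxoyw,uarbn] -> 17 lines: tttq ulqr htkot jgpch rbac aaqmv octl aon pxoyw uarbn xgl eztw zuk rkh tjjrg bwgjf bis
Hunk 7: at line 3 remove [rbac,aaqmv] add [qgg] -> 16 lines: tttq ulqr htkot jgpch qgg octl aon pxoyw uarbn xgl eztw zuk rkh tjjrg bwgjf bis
Final line 14: tjjrg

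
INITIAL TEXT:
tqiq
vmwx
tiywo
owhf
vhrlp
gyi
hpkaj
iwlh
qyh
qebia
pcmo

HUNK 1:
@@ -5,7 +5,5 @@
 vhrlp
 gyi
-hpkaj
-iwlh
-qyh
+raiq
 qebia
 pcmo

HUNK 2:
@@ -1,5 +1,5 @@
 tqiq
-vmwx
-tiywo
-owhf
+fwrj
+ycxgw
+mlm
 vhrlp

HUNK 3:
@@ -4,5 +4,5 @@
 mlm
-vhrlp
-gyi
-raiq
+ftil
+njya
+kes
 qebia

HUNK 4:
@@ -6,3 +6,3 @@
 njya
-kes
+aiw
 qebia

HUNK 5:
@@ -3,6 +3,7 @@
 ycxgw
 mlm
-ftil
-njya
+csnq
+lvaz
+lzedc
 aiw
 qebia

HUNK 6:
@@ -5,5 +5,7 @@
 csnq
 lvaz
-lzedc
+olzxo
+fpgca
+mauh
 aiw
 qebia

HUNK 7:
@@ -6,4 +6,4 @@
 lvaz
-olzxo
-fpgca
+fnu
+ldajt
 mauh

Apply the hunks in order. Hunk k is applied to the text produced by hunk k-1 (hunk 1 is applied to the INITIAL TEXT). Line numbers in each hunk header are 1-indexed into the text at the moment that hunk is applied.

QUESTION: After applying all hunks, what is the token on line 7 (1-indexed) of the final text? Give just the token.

Hunk 1: at line 5 remove [hpkaj,iwlh,qyh] add [raiq] -> 9 lines: tqiq vmwx tiywo owhf vhrlp gyi raiq qebia pcmo
Hunk 2: at line 1 remove [vmwx,tiywo,owhf] add [fwrj,ycxgw,mlm] -> 9 lines: tqiq fwrj ycxgw mlm vhrlp gyi raiq qebia pcmo
Hunk 3: at line 4 remove [vhrlp,gyi,raiq] add [ftil,njya,kes] -> 9 lines: tqiq fwrj ycxgw mlm ftil njya kes qebia pcmo
Hunk 4: at line 6 remove [kes] add [aiw] -> 9 lines: tqiq fwrj ycxgw mlm ftil njya aiw qebia pcmo
Hunk 5: at line 3 remove [ftil,njya] add [csnq,lvaz,lzedc] -> 10 lines: tqiq fwrj ycxgw mlm csnq lvaz lzedc aiw qebia pcmo
Hunk 6: at line 5 remove [lzedc] add [olzxo,fpgca,mauh] -> 12 lines: tqiq fwrj ycxgw mlm csnq lvaz olzxo fpgca mauh aiw qebia pcmo
Hunk 7: at line 6 remove [olzxo,fpgca] add [fnu,ldajt] -> 12 lines: tqiq fwrj ycxgw mlm csnq lvaz fnu ldajt mauh aiw qebia pcmo
Final line 7: fnu

Answer: fnu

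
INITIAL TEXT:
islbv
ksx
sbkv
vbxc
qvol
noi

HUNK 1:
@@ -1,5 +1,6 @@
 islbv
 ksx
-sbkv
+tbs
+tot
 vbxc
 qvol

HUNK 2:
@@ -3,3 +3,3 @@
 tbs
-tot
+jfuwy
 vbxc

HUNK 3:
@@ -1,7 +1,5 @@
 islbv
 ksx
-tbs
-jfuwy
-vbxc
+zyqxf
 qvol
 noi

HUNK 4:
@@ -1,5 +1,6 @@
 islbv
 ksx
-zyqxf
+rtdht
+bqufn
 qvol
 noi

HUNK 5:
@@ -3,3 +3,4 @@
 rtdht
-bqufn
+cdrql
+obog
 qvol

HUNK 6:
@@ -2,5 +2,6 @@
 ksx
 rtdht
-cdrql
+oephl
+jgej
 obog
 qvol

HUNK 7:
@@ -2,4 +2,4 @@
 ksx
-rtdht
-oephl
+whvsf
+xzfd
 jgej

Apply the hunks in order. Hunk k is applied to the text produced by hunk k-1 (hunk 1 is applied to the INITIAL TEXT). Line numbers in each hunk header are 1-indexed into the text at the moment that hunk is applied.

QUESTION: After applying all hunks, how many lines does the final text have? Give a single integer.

Answer: 8

Derivation:
Hunk 1: at line 1 remove [sbkv] add [tbs,tot] -> 7 lines: islbv ksx tbs tot vbxc qvol noi
Hunk 2: at line 3 remove [tot] add [jfuwy] -> 7 lines: islbv ksx tbs jfuwy vbxc qvol noi
Hunk 3: at line 1 remove [tbs,jfuwy,vbxc] add [zyqxf] -> 5 lines: islbv ksx zyqxf qvol noi
Hunk 4: at line 1 remove [zyqxf] add [rtdht,bqufn] -> 6 lines: islbv ksx rtdht bqufn qvol noi
Hunk 5: at line 3 remove [bqufn] add [cdrql,obog] -> 7 lines: islbv ksx rtdht cdrql obog qvol noi
Hunk 6: at line 2 remove [cdrql] add [oephl,jgej] -> 8 lines: islbv ksx rtdht oephl jgej obog qvol noi
Hunk 7: at line 2 remove [rtdht,oephl] add [whvsf,xzfd] -> 8 lines: islbv ksx whvsf xzfd jgej obog qvol noi
Final line count: 8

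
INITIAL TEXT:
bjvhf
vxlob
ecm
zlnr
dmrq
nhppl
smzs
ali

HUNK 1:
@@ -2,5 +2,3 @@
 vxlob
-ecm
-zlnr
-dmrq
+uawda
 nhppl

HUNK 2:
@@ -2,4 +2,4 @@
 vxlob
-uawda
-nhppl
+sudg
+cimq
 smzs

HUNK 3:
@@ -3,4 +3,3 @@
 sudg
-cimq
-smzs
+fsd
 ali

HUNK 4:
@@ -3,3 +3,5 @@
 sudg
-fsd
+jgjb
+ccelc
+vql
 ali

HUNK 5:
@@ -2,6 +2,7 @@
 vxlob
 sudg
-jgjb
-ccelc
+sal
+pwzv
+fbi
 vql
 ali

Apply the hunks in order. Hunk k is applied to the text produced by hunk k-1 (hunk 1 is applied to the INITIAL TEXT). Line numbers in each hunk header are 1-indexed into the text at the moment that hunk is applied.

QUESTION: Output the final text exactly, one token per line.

Hunk 1: at line 2 remove [ecm,zlnr,dmrq] add [uawda] -> 6 lines: bjvhf vxlob uawda nhppl smzs ali
Hunk 2: at line 2 remove [uawda,nhppl] add [sudg,cimq] -> 6 lines: bjvhf vxlob sudg cimq smzs ali
Hunk 3: at line 3 remove [cimq,smzs] add [fsd] -> 5 lines: bjvhf vxlob sudg fsd ali
Hunk 4: at line 3 remove [fsd] add [jgjb,ccelc,vql] -> 7 lines: bjvhf vxlob sudg jgjb ccelc vql ali
Hunk 5: at line 2 remove [jgjb,ccelc] add [sal,pwzv,fbi] -> 8 lines: bjvhf vxlob sudg sal pwzv fbi vql ali

Answer: bjvhf
vxlob
sudg
sal
pwzv
fbi
vql
ali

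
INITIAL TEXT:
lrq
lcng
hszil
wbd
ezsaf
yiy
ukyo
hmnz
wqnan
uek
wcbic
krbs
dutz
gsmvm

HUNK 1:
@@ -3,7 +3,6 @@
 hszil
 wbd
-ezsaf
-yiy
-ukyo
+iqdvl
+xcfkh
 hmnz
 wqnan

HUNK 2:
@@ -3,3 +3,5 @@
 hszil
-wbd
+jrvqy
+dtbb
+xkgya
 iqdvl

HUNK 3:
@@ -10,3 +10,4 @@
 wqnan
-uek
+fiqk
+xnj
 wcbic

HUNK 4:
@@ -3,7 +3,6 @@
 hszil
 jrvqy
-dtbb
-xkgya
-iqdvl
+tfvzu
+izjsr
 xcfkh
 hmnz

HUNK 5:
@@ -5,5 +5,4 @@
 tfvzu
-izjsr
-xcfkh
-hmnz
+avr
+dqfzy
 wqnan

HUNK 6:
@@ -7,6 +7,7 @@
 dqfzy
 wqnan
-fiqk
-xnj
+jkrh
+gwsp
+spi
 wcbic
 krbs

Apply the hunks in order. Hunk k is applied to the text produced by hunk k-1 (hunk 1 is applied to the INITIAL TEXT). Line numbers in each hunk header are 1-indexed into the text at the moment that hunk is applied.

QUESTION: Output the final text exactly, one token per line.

Hunk 1: at line 3 remove [ezsaf,yiy,ukyo] add [iqdvl,xcfkh] -> 13 lines: lrq lcng hszil wbd iqdvl xcfkh hmnz wqnan uek wcbic krbs dutz gsmvm
Hunk 2: at line 3 remove [wbd] add [jrvqy,dtbb,xkgya] -> 15 lines: lrq lcng hszil jrvqy dtbb xkgya iqdvl xcfkh hmnz wqnan uek wcbic krbs dutz gsmvm
Hunk 3: at line 10 remove [uek] add [fiqk,xnj] -> 16 lines: lrq lcng hszil jrvqy dtbb xkgya iqdvl xcfkh hmnz wqnan fiqk xnj wcbic krbs dutz gsmvm
Hunk 4: at line 3 remove [dtbb,xkgya,iqdvl] add [tfvzu,izjsr] -> 15 lines: lrq lcng hszil jrvqy tfvzu izjsr xcfkh hmnz wqnan fiqk xnj wcbic krbs dutz gsmvm
Hunk 5: at line 5 remove [izjsr,xcfkh,hmnz] add [avr,dqfzy] -> 14 lines: lrq lcng hszil jrvqy tfvzu avr dqfzy wqnan fiqk xnj wcbic krbs dutz gsmvm
Hunk 6: at line 7 remove [fiqk,xnj] add [jkrh,gwsp,spi] -> 15 lines: lrq lcng hszil jrvqy tfvzu avr dqfzy wqnan jkrh gwsp spi wcbic krbs dutz gsmvm

Answer: lrq
lcng
hszil
jrvqy
tfvzu
avr
dqfzy
wqnan
jkrh
gwsp
spi
wcbic
krbs
dutz
gsmvm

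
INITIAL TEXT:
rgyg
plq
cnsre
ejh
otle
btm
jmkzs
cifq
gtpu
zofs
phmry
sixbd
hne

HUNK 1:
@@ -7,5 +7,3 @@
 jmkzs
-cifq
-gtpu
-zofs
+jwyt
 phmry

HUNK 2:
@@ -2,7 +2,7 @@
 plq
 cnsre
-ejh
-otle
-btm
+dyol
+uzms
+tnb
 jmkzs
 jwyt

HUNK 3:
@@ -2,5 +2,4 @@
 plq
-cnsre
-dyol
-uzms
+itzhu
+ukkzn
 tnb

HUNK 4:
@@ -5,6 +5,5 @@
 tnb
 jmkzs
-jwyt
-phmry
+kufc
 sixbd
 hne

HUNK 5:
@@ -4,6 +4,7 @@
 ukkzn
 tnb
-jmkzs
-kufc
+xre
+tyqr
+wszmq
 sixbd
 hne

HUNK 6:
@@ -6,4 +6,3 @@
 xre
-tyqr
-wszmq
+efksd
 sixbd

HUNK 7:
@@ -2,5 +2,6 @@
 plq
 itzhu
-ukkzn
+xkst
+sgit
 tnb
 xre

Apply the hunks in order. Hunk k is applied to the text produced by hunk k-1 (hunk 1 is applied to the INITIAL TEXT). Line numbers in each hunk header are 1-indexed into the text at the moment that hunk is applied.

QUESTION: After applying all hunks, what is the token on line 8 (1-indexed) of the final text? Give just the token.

Hunk 1: at line 7 remove [cifq,gtpu,zofs] add [jwyt] -> 11 lines: rgyg plq cnsre ejh otle btm jmkzs jwyt phmry sixbd hne
Hunk 2: at line 2 remove [ejh,otle,btm] add [dyol,uzms,tnb] -> 11 lines: rgyg plq cnsre dyol uzms tnb jmkzs jwyt phmry sixbd hne
Hunk 3: at line 2 remove [cnsre,dyol,uzms] add [itzhu,ukkzn] -> 10 lines: rgyg plq itzhu ukkzn tnb jmkzs jwyt phmry sixbd hne
Hunk 4: at line 5 remove [jwyt,phmry] add [kufc] -> 9 lines: rgyg plq itzhu ukkzn tnb jmkzs kufc sixbd hne
Hunk 5: at line 4 remove [jmkzs,kufc] add [xre,tyqr,wszmq] -> 10 lines: rgyg plq itzhu ukkzn tnb xre tyqr wszmq sixbd hne
Hunk 6: at line 6 remove [tyqr,wszmq] add [efksd] -> 9 lines: rgyg plq itzhu ukkzn tnb xre efksd sixbd hne
Hunk 7: at line 2 remove [ukkzn] add [xkst,sgit] -> 10 lines: rgyg plq itzhu xkst sgit tnb xre efksd sixbd hne
Final line 8: efksd

Answer: efksd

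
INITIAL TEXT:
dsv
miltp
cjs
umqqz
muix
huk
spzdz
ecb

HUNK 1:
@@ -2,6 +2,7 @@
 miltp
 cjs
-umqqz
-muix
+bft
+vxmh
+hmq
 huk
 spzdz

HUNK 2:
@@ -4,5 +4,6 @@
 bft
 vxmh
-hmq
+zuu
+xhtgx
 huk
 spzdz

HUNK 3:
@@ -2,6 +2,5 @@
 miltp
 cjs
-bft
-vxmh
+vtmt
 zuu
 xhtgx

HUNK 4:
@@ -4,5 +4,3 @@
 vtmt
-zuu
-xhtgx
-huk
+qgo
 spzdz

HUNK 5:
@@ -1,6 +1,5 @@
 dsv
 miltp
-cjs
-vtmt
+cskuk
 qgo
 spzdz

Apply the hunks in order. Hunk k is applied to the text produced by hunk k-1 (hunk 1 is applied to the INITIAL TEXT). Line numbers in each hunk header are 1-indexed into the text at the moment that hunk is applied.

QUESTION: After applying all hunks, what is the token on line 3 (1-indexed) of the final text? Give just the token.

Hunk 1: at line 2 remove [umqqz,muix] add [bft,vxmh,hmq] -> 9 lines: dsv miltp cjs bft vxmh hmq huk spzdz ecb
Hunk 2: at line 4 remove [hmq] add [zuu,xhtgx] -> 10 lines: dsv miltp cjs bft vxmh zuu xhtgx huk spzdz ecb
Hunk 3: at line 2 remove [bft,vxmh] add [vtmt] -> 9 lines: dsv miltp cjs vtmt zuu xhtgx huk spzdz ecb
Hunk 4: at line 4 remove [zuu,xhtgx,huk] add [qgo] -> 7 lines: dsv miltp cjs vtmt qgo spzdz ecb
Hunk 5: at line 1 remove [cjs,vtmt] add [cskuk] -> 6 lines: dsv miltp cskuk qgo spzdz ecb
Final line 3: cskuk

Answer: cskuk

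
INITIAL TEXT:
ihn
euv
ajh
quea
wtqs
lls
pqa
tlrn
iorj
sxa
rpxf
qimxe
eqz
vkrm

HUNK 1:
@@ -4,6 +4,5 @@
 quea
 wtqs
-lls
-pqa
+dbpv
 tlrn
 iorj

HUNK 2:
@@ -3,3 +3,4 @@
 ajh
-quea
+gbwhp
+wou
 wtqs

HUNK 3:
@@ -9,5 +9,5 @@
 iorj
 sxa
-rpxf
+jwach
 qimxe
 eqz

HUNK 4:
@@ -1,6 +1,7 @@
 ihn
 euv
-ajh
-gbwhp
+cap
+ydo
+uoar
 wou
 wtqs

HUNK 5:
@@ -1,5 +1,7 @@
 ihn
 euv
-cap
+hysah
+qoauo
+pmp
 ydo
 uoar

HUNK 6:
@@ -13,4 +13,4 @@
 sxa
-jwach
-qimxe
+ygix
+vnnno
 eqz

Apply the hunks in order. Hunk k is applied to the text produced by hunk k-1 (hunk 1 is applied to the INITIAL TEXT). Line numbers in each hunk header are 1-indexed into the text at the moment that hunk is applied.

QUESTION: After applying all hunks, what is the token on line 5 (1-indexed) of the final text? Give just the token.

Hunk 1: at line 4 remove [lls,pqa] add [dbpv] -> 13 lines: ihn euv ajh quea wtqs dbpv tlrn iorj sxa rpxf qimxe eqz vkrm
Hunk 2: at line 3 remove [quea] add [gbwhp,wou] -> 14 lines: ihn euv ajh gbwhp wou wtqs dbpv tlrn iorj sxa rpxf qimxe eqz vkrm
Hunk 3: at line 9 remove [rpxf] add [jwach] -> 14 lines: ihn euv ajh gbwhp wou wtqs dbpv tlrn iorj sxa jwach qimxe eqz vkrm
Hunk 4: at line 1 remove [ajh,gbwhp] add [cap,ydo,uoar] -> 15 lines: ihn euv cap ydo uoar wou wtqs dbpv tlrn iorj sxa jwach qimxe eqz vkrm
Hunk 5: at line 1 remove [cap] add [hysah,qoauo,pmp] -> 17 lines: ihn euv hysah qoauo pmp ydo uoar wou wtqs dbpv tlrn iorj sxa jwach qimxe eqz vkrm
Hunk 6: at line 13 remove [jwach,qimxe] add [ygix,vnnno] -> 17 lines: ihn euv hysah qoauo pmp ydo uoar wou wtqs dbpv tlrn iorj sxa ygix vnnno eqz vkrm
Final line 5: pmp

Answer: pmp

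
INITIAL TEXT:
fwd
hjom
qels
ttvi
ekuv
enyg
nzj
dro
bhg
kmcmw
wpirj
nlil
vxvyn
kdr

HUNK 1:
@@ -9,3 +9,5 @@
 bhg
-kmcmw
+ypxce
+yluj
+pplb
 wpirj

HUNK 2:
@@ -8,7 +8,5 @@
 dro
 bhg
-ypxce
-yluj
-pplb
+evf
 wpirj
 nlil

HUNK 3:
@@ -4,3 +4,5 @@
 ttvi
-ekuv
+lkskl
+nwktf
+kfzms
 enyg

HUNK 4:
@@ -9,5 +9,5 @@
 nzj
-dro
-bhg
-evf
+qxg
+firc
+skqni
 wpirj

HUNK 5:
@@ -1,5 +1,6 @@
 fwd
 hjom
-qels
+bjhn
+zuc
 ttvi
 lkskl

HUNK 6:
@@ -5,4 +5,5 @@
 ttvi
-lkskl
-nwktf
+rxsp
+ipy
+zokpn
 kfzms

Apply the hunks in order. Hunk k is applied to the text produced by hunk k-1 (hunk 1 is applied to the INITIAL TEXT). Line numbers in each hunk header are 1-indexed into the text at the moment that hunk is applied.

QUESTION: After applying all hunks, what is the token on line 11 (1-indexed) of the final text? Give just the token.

Hunk 1: at line 9 remove [kmcmw] add [ypxce,yluj,pplb] -> 16 lines: fwd hjom qels ttvi ekuv enyg nzj dro bhg ypxce yluj pplb wpirj nlil vxvyn kdr
Hunk 2: at line 8 remove [ypxce,yluj,pplb] add [evf] -> 14 lines: fwd hjom qels ttvi ekuv enyg nzj dro bhg evf wpirj nlil vxvyn kdr
Hunk 3: at line 4 remove [ekuv] add [lkskl,nwktf,kfzms] -> 16 lines: fwd hjom qels ttvi lkskl nwktf kfzms enyg nzj dro bhg evf wpirj nlil vxvyn kdr
Hunk 4: at line 9 remove [dro,bhg,evf] add [qxg,firc,skqni] -> 16 lines: fwd hjom qels ttvi lkskl nwktf kfzms enyg nzj qxg firc skqni wpirj nlil vxvyn kdr
Hunk 5: at line 1 remove [qels] add [bjhn,zuc] -> 17 lines: fwd hjom bjhn zuc ttvi lkskl nwktf kfzms enyg nzj qxg firc skqni wpirj nlil vxvyn kdr
Hunk 6: at line 5 remove [lkskl,nwktf] add [rxsp,ipy,zokpn] -> 18 lines: fwd hjom bjhn zuc ttvi rxsp ipy zokpn kfzms enyg nzj qxg firc skqni wpirj nlil vxvyn kdr
Final line 11: nzj

Answer: nzj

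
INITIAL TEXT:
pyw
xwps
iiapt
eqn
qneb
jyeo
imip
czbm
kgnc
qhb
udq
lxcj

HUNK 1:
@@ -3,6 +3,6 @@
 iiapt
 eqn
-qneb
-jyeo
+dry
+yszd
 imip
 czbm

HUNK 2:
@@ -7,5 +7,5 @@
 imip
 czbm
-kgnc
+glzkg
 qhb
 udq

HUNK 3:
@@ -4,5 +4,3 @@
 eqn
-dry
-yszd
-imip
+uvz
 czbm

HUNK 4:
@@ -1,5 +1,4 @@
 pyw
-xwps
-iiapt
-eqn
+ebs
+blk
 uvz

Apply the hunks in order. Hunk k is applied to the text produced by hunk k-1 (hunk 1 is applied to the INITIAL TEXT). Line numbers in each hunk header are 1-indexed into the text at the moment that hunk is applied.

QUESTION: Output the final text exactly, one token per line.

Answer: pyw
ebs
blk
uvz
czbm
glzkg
qhb
udq
lxcj

Derivation:
Hunk 1: at line 3 remove [qneb,jyeo] add [dry,yszd] -> 12 lines: pyw xwps iiapt eqn dry yszd imip czbm kgnc qhb udq lxcj
Hunk 2: at line 7 remove [kgnc] add [glzkg] -> 12 lines: pyw xwps iiapt eqn dry yszd imip czbm glzkg qhb udq lxcj
Hunk 3: at line 4 remove [dry,yszd,imip] add [uvz] -> 10 lines: pyw xwps iiapt eqn uvz czbm glzkg qhb udq lxcj
Hunk 4: at line 1 remove [xwps,iiapt,eqn] add [ebs,blk] -> 9 lines: pyw ebs blk uvz czbm glzkg qhb udq lxcj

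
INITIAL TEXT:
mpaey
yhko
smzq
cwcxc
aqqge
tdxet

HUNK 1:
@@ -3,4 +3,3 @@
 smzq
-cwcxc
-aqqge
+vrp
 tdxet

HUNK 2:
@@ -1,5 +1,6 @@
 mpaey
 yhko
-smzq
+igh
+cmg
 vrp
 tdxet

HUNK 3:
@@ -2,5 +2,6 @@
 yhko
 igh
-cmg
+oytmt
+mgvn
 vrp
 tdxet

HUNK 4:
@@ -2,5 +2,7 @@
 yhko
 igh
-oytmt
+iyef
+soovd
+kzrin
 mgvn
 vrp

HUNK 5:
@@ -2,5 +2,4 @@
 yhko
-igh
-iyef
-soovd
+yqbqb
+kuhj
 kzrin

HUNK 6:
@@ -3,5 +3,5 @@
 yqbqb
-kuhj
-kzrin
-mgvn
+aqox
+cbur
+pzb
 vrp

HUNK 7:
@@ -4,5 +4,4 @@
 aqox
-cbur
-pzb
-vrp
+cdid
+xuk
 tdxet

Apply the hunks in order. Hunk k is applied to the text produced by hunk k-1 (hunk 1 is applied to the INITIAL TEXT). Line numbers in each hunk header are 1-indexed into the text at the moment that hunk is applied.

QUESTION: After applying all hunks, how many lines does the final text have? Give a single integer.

Hunk 1: at line 3 remove [cwcxc,aqqge] add [vrp] -> 5 lines: mpaey yhko smzq vrp tdxet
Hunk 2: at line 1 remove [smzq] add [igh,cmg] -> 6 lines: mpaey yhko igh cmg vrp tdxet
Hunk 3: at line 2 remove [cmg] add [oytmt,mgvn] -> 7 lines: mpaey yhko igh oytmt mgvn vrp tdxet
Hunk 4: at line 2 remove [oytmt] add [iyef,soovd,kzrin] -> 9 lines: mpaey yhko igh iyef soovd kzrin mgvn vrp tdxet
Hunk 5: at line 2 remove [igh,iyef,soovd] add [yqbqb,kuhj] -> 8 lines: mpaey yhko yqbqb kuhj kzrin mgvn vrp tdxet
Hunk 6: at line 3 remove [kuhj,kzrin,mgvn] add [aqox,cbur,pzb] -> 8 lines: mpaey yhko yqbqb aqox cbur pzb vrp tdxet
Hunk 7: at line 4 remove [cbur,pzb,vrp] add [cdid,xuk] -> 7 lines: mpaey yhko yqbqb aqox cdid xuk tdxet
Final line count: 7

Answer: 7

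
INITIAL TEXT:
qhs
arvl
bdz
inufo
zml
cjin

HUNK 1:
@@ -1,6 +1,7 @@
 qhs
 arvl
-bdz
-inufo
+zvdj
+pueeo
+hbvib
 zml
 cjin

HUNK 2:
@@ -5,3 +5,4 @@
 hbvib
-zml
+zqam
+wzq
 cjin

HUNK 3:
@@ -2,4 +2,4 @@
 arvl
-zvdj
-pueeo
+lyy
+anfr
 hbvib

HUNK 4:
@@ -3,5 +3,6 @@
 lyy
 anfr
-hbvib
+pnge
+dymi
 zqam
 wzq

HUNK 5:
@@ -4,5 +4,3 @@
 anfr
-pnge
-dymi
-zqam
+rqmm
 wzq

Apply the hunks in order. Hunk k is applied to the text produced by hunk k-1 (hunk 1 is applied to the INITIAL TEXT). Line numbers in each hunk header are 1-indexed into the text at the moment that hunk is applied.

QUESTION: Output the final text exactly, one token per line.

Answer: qhs
arvl
lyy
anfr
rqmm
wzq
cjin

Derivation:
Hunk 1: at line 1 remove [bdz,inufo] add [zvdj,pueeo,hbvib] -> 7 lines: qhs arvl zvdj pueeo hbvib zml cjin
Hunk 2: at line 5 remove [zml] add [zqam,wzq] -> 8 lines: qhs arvl zvdj pueeo hbvib zqam wzq cjin
Hunk 3: at line 2 remove [zvdj,pueeo] add [lyy,anfr] -> 8 lines: qhs arvl lyy anfr hbvib zqam wzq cjin
Hunk 4: at line 3 remove [hbvib] add [pnge,dymi] -> 9 lines: qhs arvl lyy anfr pnge dymi zqam wzq cjin
Hunk 5: at line 4 remove [pnge,dymi,zqam] add [rqmm] -> 7 lines: qhs arvl lyy anfr rqmm wzq cjin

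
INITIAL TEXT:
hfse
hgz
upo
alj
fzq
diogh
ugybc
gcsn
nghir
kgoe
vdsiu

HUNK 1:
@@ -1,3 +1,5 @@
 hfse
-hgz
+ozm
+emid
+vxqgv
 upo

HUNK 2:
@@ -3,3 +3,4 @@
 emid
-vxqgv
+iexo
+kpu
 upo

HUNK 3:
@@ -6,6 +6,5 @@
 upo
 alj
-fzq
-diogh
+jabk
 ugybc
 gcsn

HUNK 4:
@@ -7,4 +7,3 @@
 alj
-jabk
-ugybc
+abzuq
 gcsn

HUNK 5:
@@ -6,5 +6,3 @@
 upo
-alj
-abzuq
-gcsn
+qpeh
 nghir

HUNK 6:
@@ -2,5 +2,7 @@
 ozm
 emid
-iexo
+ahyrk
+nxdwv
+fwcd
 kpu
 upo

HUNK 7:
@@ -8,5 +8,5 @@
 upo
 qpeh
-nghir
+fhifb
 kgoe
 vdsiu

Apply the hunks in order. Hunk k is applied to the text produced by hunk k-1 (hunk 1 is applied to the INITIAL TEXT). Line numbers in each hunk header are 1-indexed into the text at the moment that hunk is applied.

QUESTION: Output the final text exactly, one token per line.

Hunk 1: at line 1 remove [hgz] add [ozm,emid,vxqgv] -> 13 lines: hfse ozm emid vxqgv upo alj fzq diogh ugybc gcsn nghir kgoe vdsiu
Hunk 2: at line 3 remove [vxqgv] add [iexo,kpu] -> 14 lines: hfse ozm emid iexo kpu upo alj fzq diogh ugybc gcsn nghir kgoe vdsiu
Hunk 3: at line 6 remove [fzq,diogh] add [jabk] -> 13 lines: hfse ozm emid iexo kpu upo alj jabk ugybc gcsn nghir kgoe vdsiu
Hunk 4: at line 7 remove [jabk,ugybc] add [abzuq] -> 12 lines: hfse ozm emid iexo kpu upo alj abzuq gcsn nghir kgoe vdsiu
Hunk 5: at line 6 remove [alj,abzuq,gcsn] add [qpeh] -> 10 lines: hfse ozm emid iexo kpu upo qpeh nghir kgoe vdsiu
Hunk 6: at line 2 remove [iexo] add [ahyrk,nxdwv,fwcd] -> 12 lines: hfse ozm emid ahyrk nxdwv fwcd kpu upo qpeh nghir kgoe vdsiu
Hunk 7: at line 8 remove [nghir] add [fhifb] -> 12 lines: hfse ozm emid ahyrk nxdwv fwcd kpu upo qpeh fhifb kgoe vdsiu

Answer: hfse
ozm
emid
ahyrk
nxdwv
fwcd
kpu
upo
qpeh
fhifb
kgoe
vdsiu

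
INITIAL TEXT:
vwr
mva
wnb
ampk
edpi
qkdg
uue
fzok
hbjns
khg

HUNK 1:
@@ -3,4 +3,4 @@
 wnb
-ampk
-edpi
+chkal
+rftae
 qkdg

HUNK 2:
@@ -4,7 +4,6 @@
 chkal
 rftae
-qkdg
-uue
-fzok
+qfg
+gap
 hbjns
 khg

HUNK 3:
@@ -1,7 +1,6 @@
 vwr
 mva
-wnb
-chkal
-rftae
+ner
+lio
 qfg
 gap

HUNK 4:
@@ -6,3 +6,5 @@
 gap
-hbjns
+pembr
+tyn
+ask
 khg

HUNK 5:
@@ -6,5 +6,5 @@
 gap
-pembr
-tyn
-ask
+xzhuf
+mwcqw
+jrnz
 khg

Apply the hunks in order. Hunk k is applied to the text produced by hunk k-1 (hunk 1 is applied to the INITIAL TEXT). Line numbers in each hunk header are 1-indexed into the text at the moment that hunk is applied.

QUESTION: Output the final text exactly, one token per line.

Answer: vwr
mva
ner
lio
qfg
gap
xzhuf
mwcqw
jrnz
khg

Derivation:
Hunk 1: at line 3 remove [ampk,edpi] add [chkal,rftae] -> 10 lines: vwr mva wnb chkal rftae qkdg uue fzok hbjns khg
Hunk 2: at line 4 remove [qkdg,uue,fzok] add [qfg,gap] -> 9 lines: vwr mva wnb chkal rftae qfg gap hbjns khg
Hunk 3: at line 1 remove [wnb,chkal,rftae] add [ner,lio] -> 8 lines: vwr mva ner lio qfg gap hbjns khg
Hunk 4: at line 6 remove [hbjns] add [pembr,tyn,ask] -> 10 lines: vwr mva ner lio qfg gap pembr tyn ask khg
Hunk 5: at line 6 remove [pembr,tyn,ask] add [xzhuf,mwcqw,jrnz] -> 10 lines: vwr mva ner lio qfg gap xzhuf mwcqw jrnz khg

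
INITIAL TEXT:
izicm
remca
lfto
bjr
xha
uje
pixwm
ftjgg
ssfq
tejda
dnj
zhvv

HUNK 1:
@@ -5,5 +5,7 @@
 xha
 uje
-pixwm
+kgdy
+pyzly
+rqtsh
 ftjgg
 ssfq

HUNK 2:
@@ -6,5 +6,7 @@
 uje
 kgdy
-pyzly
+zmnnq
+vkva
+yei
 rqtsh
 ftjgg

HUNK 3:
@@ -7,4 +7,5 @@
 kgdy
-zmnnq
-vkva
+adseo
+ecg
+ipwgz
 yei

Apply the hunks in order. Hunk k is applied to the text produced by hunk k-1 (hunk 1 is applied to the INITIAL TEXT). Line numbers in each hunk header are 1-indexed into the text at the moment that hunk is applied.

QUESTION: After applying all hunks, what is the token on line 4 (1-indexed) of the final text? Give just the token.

Answer: bjr

Derivation:
Hunk 1: at line 5 remove [pixwm] add [kgdy,pyzly,rqtsh] -> 14 lines: izicm remca lfto bjr xha uje kgdy pyzly rqtsh ftjgg ssfq tejda dnj zhvv
Hunk 2: at line 6 remove [pyzly] add [zmnnq,vkva,yei] -> 16 lines: izicm remca lfto bjr xha uje kgdy zmnnq vkva yei rqtsh ftjgg ssfq tejda dnj zhvv
Hunk 3: at line 7 remove [zmnnq,vkva] add [adseo,ecg,ipwgz] -> 17 lines: izicm remca lfto bjr xha uje kgdy adseo ecg ipwgz yei rqtsh ftjgg ssfq tejda dnj zhvv
Final line 4: bjr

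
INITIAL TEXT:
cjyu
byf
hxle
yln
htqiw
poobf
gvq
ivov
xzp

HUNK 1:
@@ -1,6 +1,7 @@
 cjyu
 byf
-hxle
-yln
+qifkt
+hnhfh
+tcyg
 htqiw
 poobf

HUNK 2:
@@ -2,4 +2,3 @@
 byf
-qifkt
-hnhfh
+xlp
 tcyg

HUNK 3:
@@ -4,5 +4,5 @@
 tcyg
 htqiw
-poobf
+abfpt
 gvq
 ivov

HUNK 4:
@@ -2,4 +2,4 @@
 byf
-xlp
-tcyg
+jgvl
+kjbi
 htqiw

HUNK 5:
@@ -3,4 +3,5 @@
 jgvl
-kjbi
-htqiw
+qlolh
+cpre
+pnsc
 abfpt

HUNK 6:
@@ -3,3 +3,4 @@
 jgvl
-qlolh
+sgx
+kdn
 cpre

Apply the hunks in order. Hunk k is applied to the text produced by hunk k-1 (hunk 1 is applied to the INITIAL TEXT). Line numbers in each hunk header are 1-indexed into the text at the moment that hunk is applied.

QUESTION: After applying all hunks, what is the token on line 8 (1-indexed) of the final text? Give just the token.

Hunk 1: at line 1 remove [hxle,yln] add [qifkt,hnhfh,tcyg] -> 10 lines: cjyu byf qifkt hnhfh tcyg htqiw poobf gvq ivov xzp
Hunk 2: at line 2 remove [qifkt,hnhfh] add [xlp] -> 9 lines: cjyu byf xlp tcyg htqiw poobf gvq ivov xzp
Hunk 3: at line 4 remove [poobf] add [abfpt] -> 9 lines: cjyu byf xlp tcyg htqiw abfpt gvq ivov xzp
Hunk 4: at line 2 remove [xlp,tcyg] add [jgvl,kjbi] -> 9 lines: cjyu byf jgvl kjbi htqiw abfpt gvq ivov xzp
Hunk 5: at line 3 remove [kjbi,htqiw] add [qlolh,cpre,pnsc] -> 10 lines: cjyu byf jgvl qlolh cpre pnsc abfpt gvq ivov xzp
Hunk 6: at line 3 remove [qlolh] add [sgx,kdn] -> 11 lines: cjyu byf jgvl sgx kdn cpre pnsc abfpt gvq ivov xzp
Final line 8: abfpt

Answer: abfpt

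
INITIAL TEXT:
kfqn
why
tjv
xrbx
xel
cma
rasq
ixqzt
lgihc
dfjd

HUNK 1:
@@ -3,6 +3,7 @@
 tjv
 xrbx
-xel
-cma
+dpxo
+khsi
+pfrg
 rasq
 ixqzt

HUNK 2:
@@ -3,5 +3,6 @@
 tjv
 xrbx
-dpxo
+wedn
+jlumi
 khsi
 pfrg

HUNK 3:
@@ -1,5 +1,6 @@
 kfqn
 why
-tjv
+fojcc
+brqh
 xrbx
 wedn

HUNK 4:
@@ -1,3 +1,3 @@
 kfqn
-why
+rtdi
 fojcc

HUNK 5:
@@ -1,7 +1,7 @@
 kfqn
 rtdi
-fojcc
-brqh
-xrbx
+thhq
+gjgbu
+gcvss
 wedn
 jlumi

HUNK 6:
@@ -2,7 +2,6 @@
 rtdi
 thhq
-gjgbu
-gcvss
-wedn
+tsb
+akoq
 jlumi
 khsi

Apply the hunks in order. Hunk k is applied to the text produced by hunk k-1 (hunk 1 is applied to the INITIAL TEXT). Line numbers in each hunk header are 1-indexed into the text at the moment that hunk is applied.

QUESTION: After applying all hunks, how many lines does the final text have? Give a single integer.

Hunk 1: at line 3 remove [xel,cma] add [dpxo,khsi,pfrg] -> 11 lines: kfqn why tjv xrbx dpxo khsi pfrg rasq ixqzt lgihc dfjd
Hunk 2: at line 3 remove [dpxo] add [wedn,jlumi] -> 12 lines: kfqn why tjv xrbx wedn jlumi khsi pfrg rasq ixqzt lgihc dfjd
Hunk 3: at line 1 remove [tjv] add [fojcc,brqh] -> 13 lines: kfqn why fojcc brqh xrbx wedn jlumi khsi pfrg rasq ixqzt lgihc dfjd
Hunk 4: at line 1 remove [why] add [rtdi] -> 13 lines: kfqn rtdi fojcc brqh xrbx wedn jlumi khsi pfrg rasq ixqzt lgihc dfjd
Hunk 5: at line 1 remove [fojcc,brqh,xrbx] add [thhq,gjgbu,gcvss] -> 13 lines: kfqn rtdi thhq gjgbu gcvss wedn jlumi khsi pfrg rasq ixqzt lgihc dfjd
Hunk 6: at line 2 remove [gjgbu,gcvss,wedn] add [tsb,akoq] -> 12 lines: kfqn rtdi thhq tsb akoq jlumi khsi pfrg rasq ixqzt lgihc dfjd
Final line count: 12

Answer: 12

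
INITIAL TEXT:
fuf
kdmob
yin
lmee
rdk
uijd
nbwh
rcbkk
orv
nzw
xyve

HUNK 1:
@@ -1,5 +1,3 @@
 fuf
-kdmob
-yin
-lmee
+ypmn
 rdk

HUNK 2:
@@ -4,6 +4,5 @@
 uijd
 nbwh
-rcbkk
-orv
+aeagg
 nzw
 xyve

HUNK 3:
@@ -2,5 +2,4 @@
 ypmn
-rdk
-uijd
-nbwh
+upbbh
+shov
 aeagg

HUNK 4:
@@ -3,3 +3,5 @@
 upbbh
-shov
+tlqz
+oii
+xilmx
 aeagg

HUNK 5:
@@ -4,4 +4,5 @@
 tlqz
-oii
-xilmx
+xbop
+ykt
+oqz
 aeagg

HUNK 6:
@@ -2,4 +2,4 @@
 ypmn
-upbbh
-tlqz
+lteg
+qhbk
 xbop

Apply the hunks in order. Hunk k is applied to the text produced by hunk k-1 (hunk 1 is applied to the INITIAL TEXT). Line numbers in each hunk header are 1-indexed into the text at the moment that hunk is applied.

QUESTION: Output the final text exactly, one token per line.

Answer: fuf
ypmn
lteg
qhbk
xbop
ykt
oqz
aeagg
nzw
xyve

Derivation:
Hunk 1: at line 1 remove [kdmob,yin,lmee] add [ypmn] -> 9 lines: fuf ypmn rdk uijd nbwh rcbkk orv nzw xyve
Hunk 2: at line 4 remove [rcbkk,orv] add [aeagg] -> 8 lines: fuf ypmn rdk uijd nbwh aeagg nzw xyve
Hunk 3: at line 2 remove [rdk,uijd,nbwh] add [upbbh,shov] -> 7 lines: fuf ypmn upbbh shov aeagg nzw xyve
Hunk 4: at line 3 remove [shov] add [tlqz,oii,xilmx] -> 9 lines: fuf ypmn upbbh tlqz oii xilmx aeagg nzw xyve
Hunk 5: at line 4 remove [oii,xilmx] add [xbop,ykt,oqz] -> 10 lines: fuf ypmn upbbh tlqz xbop ykt oqz aeagg nzw xyve
Hunk 6: at line 2 remove [upbbh,tlqz] add [lteg,qhbk] -> 10 lines: fuf ypmn lteg qhbk xbop ykt oqz aeagg nzw xyve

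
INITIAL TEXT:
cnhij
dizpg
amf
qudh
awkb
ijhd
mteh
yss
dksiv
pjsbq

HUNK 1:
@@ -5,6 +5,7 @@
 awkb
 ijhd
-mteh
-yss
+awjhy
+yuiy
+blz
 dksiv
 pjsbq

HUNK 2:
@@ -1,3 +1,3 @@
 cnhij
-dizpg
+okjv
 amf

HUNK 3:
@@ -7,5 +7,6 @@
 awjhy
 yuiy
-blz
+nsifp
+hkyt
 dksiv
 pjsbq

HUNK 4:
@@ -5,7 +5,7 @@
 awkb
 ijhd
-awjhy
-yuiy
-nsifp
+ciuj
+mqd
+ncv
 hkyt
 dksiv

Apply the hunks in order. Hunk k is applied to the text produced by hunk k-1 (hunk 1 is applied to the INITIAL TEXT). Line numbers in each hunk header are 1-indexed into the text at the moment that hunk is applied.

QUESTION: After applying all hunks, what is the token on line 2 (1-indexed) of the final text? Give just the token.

Answer: okjv

Derivation:
Hunk 1: at line 5 remove [mteh,yss] add [awjhy,yuiy,blz] -> 11 lines: cnhij dizpg amf qudh awkb ijhd awjhy yuiy blz dksiv pjsbq
Hunk 2: at line 1 remove [dizpg] add [okjv] -> 11 lines: cnhij okjv amf qudh awkb ijhd awjhy yuiy blz dksiv pjsbq
Hunk 3: at line 7 remove [blz] add [nsifp,hkyt] -> 12 lines: cnhij okjv amf qudh awkb ijhd awjhy yuiy nsifp hkyt dksiv pjsbq
Hunk 4: at line 5 remove [awjhy,yuiy,nsifp] add [ciuj,mqd,ncv] -> 12 lines: cnhij okjv amf qudh awkb ijhd ciuj mqd ncv hkyt dksiv pjsbq
Final line 2: okjv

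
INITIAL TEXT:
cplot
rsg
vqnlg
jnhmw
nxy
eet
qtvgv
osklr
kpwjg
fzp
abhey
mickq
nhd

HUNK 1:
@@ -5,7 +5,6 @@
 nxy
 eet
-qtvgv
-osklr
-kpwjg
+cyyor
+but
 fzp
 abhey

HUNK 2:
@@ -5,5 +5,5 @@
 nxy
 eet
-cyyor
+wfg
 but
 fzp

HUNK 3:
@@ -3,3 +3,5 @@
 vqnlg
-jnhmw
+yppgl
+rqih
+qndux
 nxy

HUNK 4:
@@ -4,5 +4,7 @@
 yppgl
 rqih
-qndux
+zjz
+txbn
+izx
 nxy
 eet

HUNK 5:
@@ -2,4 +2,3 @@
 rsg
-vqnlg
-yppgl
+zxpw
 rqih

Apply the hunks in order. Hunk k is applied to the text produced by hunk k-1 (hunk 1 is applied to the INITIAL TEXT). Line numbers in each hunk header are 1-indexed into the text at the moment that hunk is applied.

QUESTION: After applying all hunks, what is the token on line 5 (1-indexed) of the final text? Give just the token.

Answer: zjz

Derivation:
Hunk 1: at line 5 remove [qtvgv,osklr,kpwjg] add [cyyor,but] -> 12 lines: cplot rsg vqnlg jnhmw nxy eet cyyor but fzp abhey mickq nhd
Hunk 2: at line 5 remove [cyyor] add [wfg] -> 12 lines: cplot rsg vqnlg jnhmw nxy eet wfg but fzp abhey mickq nhd
Hunk 3: at line 3 remove [jnhmw] add [yppgl,rqih,qndux] -> 14 lines: cplot rsg vqnlg yppgl rqih qndux nxy eet wfg but fzp abhey mickq nhd
Hunk 4: at line 4 remove [qndux] add [zjz,txbn,izx] -> 16 lines: cplot rsg vqnlg yppgl rqih zjz txbn izx nxy eet wfg but fzp abhey mickq nhd
Hunk 5: at line 2 remove [vqnlg,yppgl] add [zxpw] -> 15 lines: cplot rsg zxpw rqih zjz txbn izx nxy eet wfg but fzp abhey mickq nhd
Final line 5: zjz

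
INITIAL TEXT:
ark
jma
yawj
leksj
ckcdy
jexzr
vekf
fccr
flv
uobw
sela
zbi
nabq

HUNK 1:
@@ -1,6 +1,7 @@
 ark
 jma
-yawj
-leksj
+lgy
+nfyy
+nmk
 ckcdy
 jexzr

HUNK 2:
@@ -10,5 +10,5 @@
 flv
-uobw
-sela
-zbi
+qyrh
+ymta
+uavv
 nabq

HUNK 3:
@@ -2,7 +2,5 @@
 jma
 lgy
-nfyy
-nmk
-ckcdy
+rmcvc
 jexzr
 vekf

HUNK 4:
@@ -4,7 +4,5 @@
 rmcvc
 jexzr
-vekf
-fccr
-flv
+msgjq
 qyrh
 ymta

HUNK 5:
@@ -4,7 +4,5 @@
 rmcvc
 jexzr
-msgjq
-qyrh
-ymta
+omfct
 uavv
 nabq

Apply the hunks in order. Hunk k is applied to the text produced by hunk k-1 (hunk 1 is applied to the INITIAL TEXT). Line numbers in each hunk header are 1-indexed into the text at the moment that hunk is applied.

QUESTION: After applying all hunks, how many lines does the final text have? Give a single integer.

Hunk 1: at line 1 remove [yawj,leksj] add [lgy,nfyy,nmk] -> 14 lines: ark jma lgy nfyy nmk ckcdy jexzr vekf fccr flv uobw sela zbi nabq
Hunk 2: at line 10 remove [uobw,sela,zbi] add [qyrh,ymta,uavv] -> 14 lines: ark jma lgy nfyy nmk ckcdy jexzr vekf fccr flv qyrh ymta uavv nabq
Hunk 3: at line 2 remove [nfyy,nmk,ckcdy] add [rmcvc] -> 12 lines: ark jma lgy rmcvc jexzr vekf fccr flv qyrh ymta uavv nabq
Hunk 4: at line 4 remove [vekf,fccr,flv] add [msgjq] -> 10 lines: ark jma lgy rmcvc jexzr msgjq qyrh ymta uavv nabq
Hunk 5: at line 4 remove [msgjq,qyrh,ymta] add [omfct] -> 8 lines: ark jma lgy rmcvc jexzr omfct uavv nabq
Final line count: 8

Answer: 8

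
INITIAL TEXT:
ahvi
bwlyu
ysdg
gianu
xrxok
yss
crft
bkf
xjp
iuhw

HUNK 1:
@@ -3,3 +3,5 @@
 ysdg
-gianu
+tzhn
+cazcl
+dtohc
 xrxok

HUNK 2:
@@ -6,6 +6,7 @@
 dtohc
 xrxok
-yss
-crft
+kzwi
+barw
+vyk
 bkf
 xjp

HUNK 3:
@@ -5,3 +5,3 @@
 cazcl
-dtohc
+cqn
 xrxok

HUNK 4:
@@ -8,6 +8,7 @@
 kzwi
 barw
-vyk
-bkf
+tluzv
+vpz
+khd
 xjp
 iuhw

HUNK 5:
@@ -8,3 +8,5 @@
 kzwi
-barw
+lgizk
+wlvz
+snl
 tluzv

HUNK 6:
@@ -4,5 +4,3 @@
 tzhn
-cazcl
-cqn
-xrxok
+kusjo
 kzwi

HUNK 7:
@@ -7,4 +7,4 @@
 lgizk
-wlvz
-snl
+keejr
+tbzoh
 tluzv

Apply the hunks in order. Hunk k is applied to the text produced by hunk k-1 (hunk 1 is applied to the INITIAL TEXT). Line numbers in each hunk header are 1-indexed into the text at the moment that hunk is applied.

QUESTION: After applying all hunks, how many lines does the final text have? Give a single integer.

Answer: 14

Derivation:
Hunk 1: at line 3 remove [gianu] add [tzhn,cazcl,dtohc] -> 12 lines: ahvi bwlyu ysdg tzhn cazcl dtohc xrxok yss crft bkf xjp iuhw
Hunk 2: at line 6 remove [yss,crft] add [kzwi,barw,vyk] -> 13 lines: ahvi bwlyu ysdg tzhn cazcl dtohc xrxok kzwi barw vyk bkf xjp iuhw
Hunk 3: at line 5 remove [dtohc] add [cqn] -> 13 lines: ahvi bwlyu ysdg tzhn cazcl cqn xrxok kzwi barw vyk bkf xjp iuhw
Hunk 4: at line 8 remove [vyk,bkf] add [tluzv,vpz,khd] -> 14 lines: ahvi bwlyu ysdg tzhn cazcl cqn xrxok kzwi barw tluzv vpz khd xjp iuhw
Hunk 5: at line 8 remove [barw] add [lgizk,wlvz,snl] -> 16 lines: ahvi bwlyu ysdg tzhn cazcl cqn xrxok kzwi lgizk wlvz snl tluzv vpz khd xjp iuhw
Hunk 6: at line 4 remove [cazcl,cqn,xrxok] add [kusjo] -> 14 lines: ahvi bwlyu ysdg tzhn kusjo kzwi lgizk wlvz snl tluzv vpz khd xjp iuhw
Hunk 7: at line 7 remove [wlvz,snl] add [keejr,tbzoh] -> 14 lines: ahvi bwlyu ysdg tzhn kusjo kzwi lgizk keejr tbzoh tluzv vpz khd xjp iuhw
Final line count: 14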